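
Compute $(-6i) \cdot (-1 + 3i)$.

(a1*a2 - b1*b2) + (a1*b2 + b1*a2)i
= (0 - (-18)) + (0 + 6)i
= 18 + 6i


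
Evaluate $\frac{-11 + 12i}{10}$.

Divisor is real, so divide each part by 10:
= -11/10 + (6/5)i


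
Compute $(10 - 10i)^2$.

(a + bi)^2 = a^2 - b^2 + 2abi
= 10^2 - (-10)^2 + 2*10*(-10)i
= -200i


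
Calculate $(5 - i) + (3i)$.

(5 + 0) + (-1 + 3)i = 5 + 2i


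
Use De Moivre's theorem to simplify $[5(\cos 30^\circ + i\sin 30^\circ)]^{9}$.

By De Moivre: z^n = r^n(cos(nθ) + i sin(nθ))
= 5^9(cos(9*30°) + i sin(9*30°))
= 1953125(cos 270° + i sin 270°)
= -1953125i


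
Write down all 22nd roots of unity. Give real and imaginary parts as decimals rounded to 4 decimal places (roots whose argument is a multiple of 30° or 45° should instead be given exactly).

ω_k = e^(2πik/22) = cos(2πk/22) + i sin(2πk/22) for k = 0, 1, ..., 21
Roots: 1, 0.9595 + 0.2817i, 0.8413 + 0.5406i, 0.6549 + 0.7557i, 0.4154 + 0.9096i, 0.1423 + 0.9898i, -0.1423 + 0.9898i, -0.4154 + 0.9096i, -0.6549 + 0.7557i, -0.8413 + 0.5406i, -0.9595 + 0.2817i, -1, -0.9595 - 0.2817i, -0.8413 - 0.5406i, -0.6549 - 0.7557i, -0.4154 - 0.9096i, -0.1423 - 0.9898i, 0.1423 - 0.9898i, 0.4154 - 0.9096i, 0.6549 - 0.7557i, 0.8413 - 0.5406i, 0.9595 - 0.2817i


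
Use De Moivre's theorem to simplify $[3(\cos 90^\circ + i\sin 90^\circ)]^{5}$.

By De Moivre: z^n = r^n(cos(nθ) + i sin(nθ))
= 3^5(cos(5*90°) + i sin(5*90°))
= 243(cos 90° + i sin 90°)
= 243i


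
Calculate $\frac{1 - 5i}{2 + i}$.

Multiply numerator and denominator by conjugate (2 - i):
= (1 - 5i)(2 - i) / (2^2 + 1^2)
= (-3 - 11i) / 5
= -3/5 - (11/5)i


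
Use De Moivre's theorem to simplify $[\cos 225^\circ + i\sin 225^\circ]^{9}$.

By De Moivre: z^n = r^n(cos(nθ) + i sin(nθ))
= 1^9(cos(9*225°) + i sin(9*225°))
= 1(cos 225° + i sin 225°)
= -sqrt(2)/2 - (sqrt(2)/2)i


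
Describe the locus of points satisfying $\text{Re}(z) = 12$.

Re(z) = x where z = x + yi; the equation x = 12 is satisfied by all points with that x-coordinate
Locus: Vertical line x = 12


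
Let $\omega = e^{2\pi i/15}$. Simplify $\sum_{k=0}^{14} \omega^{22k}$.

Let ζ = ω^22 = e^(2πi·22/15). Since 15 ∤ 22, ζ ≠ 1.
Sum = Σ_{k=0}^{14} ζ^k = (ζ^15 - 1)/(ζ - 1) = (ω^{22·15} - 1)/(ζ - 1) = (1 - 1)/(ζ - 1) = 0


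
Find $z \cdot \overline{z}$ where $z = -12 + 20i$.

z * conjugate(z) = |z|^2 = a^2 + b^2
= (-12)^2 + 20^2 = 544


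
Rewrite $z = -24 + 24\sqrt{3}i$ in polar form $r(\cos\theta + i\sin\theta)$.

r = |z| = sqrt(a^2 + b^2) = sqrt((-24)^2 + (24*sqrt(3))^2) = sqrt(576 + 1728) = sqrt(2304) = 48
θ = arctan(b/a) = arctan(41.5692/-24) (quadrant-adjusted) = 120°
z = 48(cos 120° + i sin 120°)


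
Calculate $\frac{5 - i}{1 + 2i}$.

Multiply numerator and denominator by conjugate (1 - 2i):
= (5 - i)(1 - 2i) / (1^2 + 2^2)
= (3 - 11i) / 5
= 3/5 - (11/5)i


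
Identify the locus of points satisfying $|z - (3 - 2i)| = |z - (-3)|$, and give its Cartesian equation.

|z - z1| = |z - z2| means z is equidistant from z1 and z2,
i.e. the perpendicular bisector of the segment from (3, -2) to (-3, 0) (midpoint (0, -1)).
With z = x + yi, square both sides:
(x - 3)^2 + (y - (-2))^2 = (x - (-3))^2 + (y - 0)^2
The x^2 and y^2 terms cancel: -12x + 4y = 9 - 13 = -4
Simplify: 3x - y = 1
Locus: Perpendicular bisector of the segment from (3, -2) to (-3, 0): the line 3x - y = 1


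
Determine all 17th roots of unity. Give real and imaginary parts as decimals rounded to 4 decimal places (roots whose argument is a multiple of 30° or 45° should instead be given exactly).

ω_k = e^(2πik/17) = cos(2πk/17) + i sin(2πk/17) for k = 0, 1, ..., 16
Roots: 1, 0.9325 + 0.3612i, 0.7390 + 0.6737i, 0.4457 + 0.8952i, 0.0923 + 0.9957i, -0.2737 + 0.9618i, -0.6026 + 0.7980i, -0.8502 + 0.5264i, -0.9830 + 0.1837i, -0.9830 - 0.1837i, -0.8502 - 0.5264i, -0.6026 - 0.7980i, -0.2737 - 0.9618i, 0.0923 - 0.9957i, 0.4457 - 0.8952i, 0.7390 - 0.6737i, 0.9325 - 0.3612i


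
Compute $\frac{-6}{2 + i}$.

Multiply numerator and denominator by conjugate (2 - i):
= (-6)(2 - i) / (2^2 + 1^2)
= (-12 + 6i) / 5
= -12/5 + (6/5)i


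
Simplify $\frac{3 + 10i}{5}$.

Divisor is real, so divide each part by 5:
= 3/5 + 2i


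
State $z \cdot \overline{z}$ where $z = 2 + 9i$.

z * conjugate(z) = |z|^2 = a^2 + b^2
= 2^2 + 9^2 = 85


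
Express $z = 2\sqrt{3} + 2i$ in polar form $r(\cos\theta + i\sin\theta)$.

r = |z| = sqrt(a^2 + b^2) = sqrt((2*sqrt(3))^2 + (2)^2) = sqrt(12 + 4) = sqrt(16) = 4
θ = arctan(b/a) = arctan(2/3.4641) (quadrant-adjusted) = 30°
z = 4(cos 30° + i sin 30°)


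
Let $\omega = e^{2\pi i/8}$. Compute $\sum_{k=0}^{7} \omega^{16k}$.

Since 8 divides 16, ω^16 = (ω^8)^2 = 1^2 = 1, so every term is 1.
Sum = 8 · 1 = 8


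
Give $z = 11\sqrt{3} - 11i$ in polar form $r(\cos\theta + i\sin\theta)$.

r = |z| = sqrt(a^2 + b^2) = sqrt((11*sqrt(3))^2 + (-11)^2) = sqrt(363 + 121) = sqrt(484) = 22
θ = arctan(b/a) = arctan(-11/19.0526) (quadrant-adjusted) = 330°
z = 22(cos 330° + i sin 330°)


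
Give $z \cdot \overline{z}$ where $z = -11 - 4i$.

z * conjugate(z) = |z|^2 = a^2 + b^2
= (-11)^2 + (-4)^2 = 137


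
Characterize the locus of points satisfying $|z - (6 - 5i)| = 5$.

|z - z0| = r describes a circle centered at z0 with radius r
Here z0 = 6 - 5i and r = 5
Locus: Circle centered at (6, -5) with radius 5


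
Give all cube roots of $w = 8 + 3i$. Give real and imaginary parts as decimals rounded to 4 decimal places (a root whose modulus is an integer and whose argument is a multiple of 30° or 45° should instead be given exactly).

|w| = sqrt(73) ≈ 8.544004, arg(w) ≈ 20.556045°
Root modulus = sqrt(73)^(1/3) ≈ 2.044343
Root arguments: θ_k = (arg(w) + 360°k)/3 for k = 0, 1, ..., 2
Compute each root as (root modulus)(cos θ_k + i sin θ_k) using full-precision intermediates, then round to 4 decimal places.
Roots: 2.0297 + 0.2439i, -1.2261 + 1.6359i, -0.8036 - 1.8798i


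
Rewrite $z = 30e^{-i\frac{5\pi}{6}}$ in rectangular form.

a = r cos θ = 30 * -sqrt(3)/2 = -15*sqrt(3)
b = r sin θ = 30 * -1/2 = -15
z = -15*sqrt(3) - 15i


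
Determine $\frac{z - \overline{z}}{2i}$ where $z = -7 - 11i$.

z - conjugate(z) = 2bi
(z - conjugate(z))/(2i) = 2bi/(2i) = b = -11


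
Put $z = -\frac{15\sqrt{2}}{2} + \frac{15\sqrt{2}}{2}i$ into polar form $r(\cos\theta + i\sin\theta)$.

r = |z| = sqrt(a^2 + b^2) = sqrt((-15*sqrt(2)/2)^2 + (15*sqrt(2)/2)^2) = sqrt(225/2 + 225/2) = sqrt(225) = 15
θ = arctan(b/a) = arctan(10.6066/-10.6066) (quadrant-adjusted) = 135°
z = 15(cos 135° + i sin 135°)


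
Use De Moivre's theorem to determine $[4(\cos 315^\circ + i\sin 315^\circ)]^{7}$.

By De Moivre: z^n = r^n(cos(nθ) + i sin(nθ))
= 4^7(cos(7*315°) + i sin(7*315°))
= 16384(cos 45° + i sin 45°)
= 8192*sqrt(2) + 8192*sqrt(2)i


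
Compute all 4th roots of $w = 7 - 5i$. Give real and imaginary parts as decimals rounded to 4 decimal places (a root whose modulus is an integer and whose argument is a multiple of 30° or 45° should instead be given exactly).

|w| = sqrt(74) ≈ 8.602325, arg(w) ≈ 324.462322°
Root modulus = sqrt(74)^(1/4) ≈ 1.712592
Root arguments: θ_k = (arg(w) + 360°k)/4 for k = 0, 1, ..., 3
Compute each root as (root modulus)(cos θ_k + i sin θ_k) using full-precision intermediates, then round to 4 decimal places.
Roots: 0.2645 + 1.6920i, -1.6920 + 0.2645i, -0.2645 - 1.6920i, 1.6920 - 0.2645i


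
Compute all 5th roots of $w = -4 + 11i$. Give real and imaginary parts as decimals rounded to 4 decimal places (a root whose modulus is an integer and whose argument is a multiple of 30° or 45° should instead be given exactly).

|w| = sqrt(137) ≈ 11.704700, arg(w) ≈ 109.983107°
Root modulus = sqrt(137)^(1/5) ≈ 1.635581
Root arguments: θ_k = (arg(w) + 360°k)/5 for k = 0, 1, ..., 4
Compute each root as (root modulus)(cos θ_k + i sin θ_k) using full-precision intermediates, then round to 4 decimal places.
Roots: 1.5165 + 0.6126i, -0.1140 + 1.6316i, -1.5870 + 0.3958i, -0.8668 - 1.3870i, 1.0513 - 1.2530i


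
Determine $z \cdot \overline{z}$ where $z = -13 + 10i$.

z * conjugate(z) = |z|^2 = a^2 + b^2
= (-13)^2 + 10^2 = 269


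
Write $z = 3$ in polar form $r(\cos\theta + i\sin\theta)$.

r = |z| = sqrt(a^2 + b^2) = sqrt((3)^2 + (0)^2) = sqrt(9 + 0) = sqrt(9) = 3
b = 0 and a > 0, so z lies on the positive real axis: θ = 0°
z = 3(cos 0° + i sin 0°)


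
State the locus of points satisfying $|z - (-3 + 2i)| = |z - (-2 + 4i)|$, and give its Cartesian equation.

|z - z1| = |z - z2| means z is equidistant from z1 and z2,
i.e. the perpendicular bisector of the segment from (-3, 2) to (-2, 4) (midpoint (-5/2, 3)).
With z = x + yi, square both sides:
(x - (-3))^2 + (y - 2)^2 = (x - (-2))^2 + (y - 4)^2
The x^2 and y^2 terms cancel: 2x + 4y = 20 - 13 = 7
Simplify: 2x + 4y = 7
Locus: Perpendicular bisector of the segment from (-3, 2) to (-2, 4): the line 2x + 4y = 7


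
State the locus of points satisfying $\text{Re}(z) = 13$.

Re(z) = x where z = x + yi; the equation x = 13 is satisfied by all points with that x-coordinate
Locus: Vertical line x = 13


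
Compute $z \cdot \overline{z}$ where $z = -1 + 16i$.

z * conjugate(z) = |z|^2 = a^2 + b^2
= (-1)^2 + 16^2 = 257


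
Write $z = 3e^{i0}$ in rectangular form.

a = r cos θ = 3 * 1 = 3
b = r sin θ = 3 * 0 = 0
z = 3


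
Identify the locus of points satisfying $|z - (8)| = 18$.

|z - z0| = r describes a circle centered at z0 with radius r
Here z0 = 8 and r = 18
Locus: Circle centered at (8, 0) with radius 18


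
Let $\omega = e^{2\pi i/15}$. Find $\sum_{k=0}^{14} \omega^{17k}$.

Let ζ = ω^17 = e^(2πi·17/15). Since 15 ∤ 17, ζ ≠ 1.
Sum = Σ_{k=0}^{14} ζ^k = (ζ^15 - 1)/(ζ - 1) = (ω^{17·15} - 1)/(ζ - 1) = (1 - 1)/(ζ - 1) = 0


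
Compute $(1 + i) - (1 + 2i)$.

(1 - 1) + (1 - 2)i = -i


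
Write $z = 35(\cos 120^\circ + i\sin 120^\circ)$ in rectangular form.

a = r cos θ = 35 * -1/2 = -35/2
b = r sin θ = 35 * sqrt(3)/2 = 35*sqrt(3)/2
z = -35/2 + (35*sqrt(3)/2)i


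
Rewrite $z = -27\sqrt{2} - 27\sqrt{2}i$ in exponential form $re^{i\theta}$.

r = |z| = sqrt((-27*sqrt(2))^2 + (-27*sqrt(2))^2) = sqrt(1458 + 1458) = sqrt(2916) = 54
θ = arctan(b/a) = arctan(-38.1838/-38.1838) (quadrant-adjusted) = -135° = -3π/4
z = 54e^(-i*3π/4)


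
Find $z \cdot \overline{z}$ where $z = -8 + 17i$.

z * conjugate(z) = |z|^2 = a^2 + b^2
= (-8)^2 + 17^2 = 353


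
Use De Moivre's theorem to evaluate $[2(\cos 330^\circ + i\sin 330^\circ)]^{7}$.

By De Moivre: z^n = r^n(cos(nθ) + i sin(nθ))
= 2^7(cos(7*330°) + i sin(7*330°))
= 128(cos 150° + i sin 150°)
= -64*sqrt(3) + 64i


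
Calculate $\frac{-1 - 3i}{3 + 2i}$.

Multiply numerator and denominator by conjugate (3 - 2i):
= (-1 - 3i)(3 - 2i) / (3^2 + 2^2)
= (-9 - 7i) / 13
= -9/13 - (7/13)i


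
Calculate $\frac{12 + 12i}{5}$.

Divisor is real, so divide each part by 5:
= 12/5 + (12/5)i


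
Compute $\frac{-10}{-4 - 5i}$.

Multiply numerator and denominator by conjugate (-4 + 5i):
= (-10)(-4 + 5i) / ((-4)^2 + (-5)^2)
= (40 - 50i) / 41
= 40/41 - (50/41)i


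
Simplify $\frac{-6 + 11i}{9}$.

Divisor is real, so divide each part by 9:
= -2/3 + (11/9)i


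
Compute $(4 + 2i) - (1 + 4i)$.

(4 - 1) + (2 - 4)i = 3 - 2i


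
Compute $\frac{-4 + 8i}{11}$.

Divisor is real, so divide each part by 11:
= -4/11 + (8/11)i


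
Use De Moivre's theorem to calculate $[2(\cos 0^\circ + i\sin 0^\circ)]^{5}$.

By De Moivre: z^n = r^n(cos(nθ) + i sin(nθ))
= 2^5(cos(5*0°) + i sin(5*0°))
= 32(cos 0° + i sin 0°)
= 32


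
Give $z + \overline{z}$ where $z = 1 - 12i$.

z + conjugate(z) = (a + bi) + (a - bi) = 2a
= 2 * 1 = 2


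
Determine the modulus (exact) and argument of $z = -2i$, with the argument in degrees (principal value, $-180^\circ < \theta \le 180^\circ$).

|z| = sqrt(0^2 + (-2)^2) = 2
a = 0 and b < 0, so z lies on the negative imaginary axis: arg(z) = -90°


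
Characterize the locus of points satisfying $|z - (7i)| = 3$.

|z - z0| = r describes a circle centered at z0 with radius r
Here z0 = 7i and r = 3
Locus: Circle centered at (0, 7) with radius 3


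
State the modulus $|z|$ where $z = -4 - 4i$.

|z| = sqrt(a^2 + b^2) = sqrt((-4)^2 + (-4)^2) = sqrt(32) = sqrt(32)


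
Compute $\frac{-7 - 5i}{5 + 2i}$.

Multiply numerator and denominator by conjugate (5 - 2i):
= (-7 - 5i)(5 - 2i) / (5^2 + 2^2)
= (-45 - 11i) / 29
= -45/29 - (11/29)i


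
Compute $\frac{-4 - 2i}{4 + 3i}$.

Multiply numerator and denominator by conjugate (4 - 3i):
= (-4 - 2i)(4 - 3i) / (4^2 + 3^2)
= (-22 + 4i) / 25
= -22/25 + (4/25)i


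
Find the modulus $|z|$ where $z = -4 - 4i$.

|z| = sqrt(a^2 + b^2) = sqrt((-4)^2 + (-4)^2) = sqrt(32) = sqrt(32)


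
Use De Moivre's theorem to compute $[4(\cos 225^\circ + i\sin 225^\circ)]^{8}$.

By De Moivre: z^n = r^n(cos(nθ) + i sin(nθ))
= 4^8(cos(8*225°) + i sin(8*225°))
= 65536(cos 0° + i sin 0°)
= 65536


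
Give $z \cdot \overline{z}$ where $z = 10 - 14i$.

z * conjugate(z) = |z|^2 = a^2 + b^2
= 10^2 + (-14)^2 = 296


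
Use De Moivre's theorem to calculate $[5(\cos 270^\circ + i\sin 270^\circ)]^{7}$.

By De Moivre: z^n = r^n(cos(nθ) + i sin(nθ))
= 5^7(cos(7*270°) + i sin(7*270°))
= 78125(cos 90° + i sin 90°)
= 78125i


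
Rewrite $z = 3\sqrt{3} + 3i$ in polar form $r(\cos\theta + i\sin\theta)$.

r = |z| = sqrt(a^2 + b^2) = sqrt((3*sqrt(3))^2 + (3)^2) = sqrt(27 + 9) = sqrt(36) = 6
θ = arctan(b/a) = arctan(3/5.1962) (quadrant-adjusted) = 30°
z = 6(cos 30° + i sin 30°)


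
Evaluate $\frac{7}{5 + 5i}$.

Multiply numerator and denominator by conjugate (5 - 5i):
= (7)(5 - 5i) / (5^2 + 5^2)
= (35 - 35i) / 50
Divide through by 5: (7 - 7i) / 10
= 7/10 - (7/10)i


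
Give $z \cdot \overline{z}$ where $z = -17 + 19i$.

z * conjugate(z) = |z|^2 = a^2 + b^2
= (-17)^2 + 19^2 = 650


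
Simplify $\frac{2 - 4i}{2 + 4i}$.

Multiply numerator and denominator by conjugate (2 - 4i):
= (2 - 4i)(2 - 4i) / (2^2 + 4^2)
= (-12 - 16i) / 20
Divide through by 4: (-3 - 4i) / 5
= -3/5 - (4/5)i


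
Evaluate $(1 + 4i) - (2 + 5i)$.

(1 - 2) + (4 - 5)i = -1 - i


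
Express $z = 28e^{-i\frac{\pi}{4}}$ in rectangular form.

a = r cos θ = 28 * sqrt(2)/2 = 14*sqrt(2)
b = r sin θ = 28 * -sqrt(2)/2 = -14*sqrt(2)
z = 14*sqrt(2) - 14*sqrt(2)i


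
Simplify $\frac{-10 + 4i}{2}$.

Divisor is real, so divide each part by 2:
= -5 + 2i


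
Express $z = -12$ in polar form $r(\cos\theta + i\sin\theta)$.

r = |z| = sqrt(a^2 + b^2) = sqrt((-12)^2 + (0)^2) = sqrt(144 + 0) = sqrt(144) = 12
b = 0 and a < 0, so z lies on the negative real axis: θ = 180°
z = 12(cos 180° + i sin 180°)


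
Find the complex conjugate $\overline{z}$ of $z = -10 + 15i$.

If z = a + bi, then conjugate(z) = a - bi
conjugate(-10 + 15i) = -10 - 15i


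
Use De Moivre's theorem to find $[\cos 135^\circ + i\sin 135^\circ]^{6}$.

By De Moivre: z^n = r^n(cos(nθ) + i sin(nθ))
= 1^6(cos(6*135°) + i sin(6*135°))
= 1(cos 90° + i sin 90°)
= i


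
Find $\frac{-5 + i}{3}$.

Divisor is real, so divide each part by 3:
= -5/3 + (1/3)i


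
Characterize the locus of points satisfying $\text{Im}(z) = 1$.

Im(z) = y where z = x + yi; the equation y = 1 is satisfied by all points with that y-coordinate
Locus: Horizontal line y = 1


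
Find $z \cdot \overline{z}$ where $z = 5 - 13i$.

z * conjugate(z) = |z|^2 = a^2 + b^2
= 5^2 + (-13)^2 = 194


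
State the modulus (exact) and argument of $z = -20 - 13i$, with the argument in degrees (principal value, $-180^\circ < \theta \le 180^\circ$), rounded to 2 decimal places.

|z| = sqrt((-20)^2 + (-13)^2) = sqrt(569)
arg(z) = arctan(b/a) = arctan(-13/-20) (quadrant-adjusted) = -146.98°


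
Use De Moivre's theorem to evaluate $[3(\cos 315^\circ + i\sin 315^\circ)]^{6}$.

By De Moivre: z^n = r^n(cos(nθ) + i sin(nθ))
= 3^6(cos(6*315°) + i sin(6*315°))
= 729(cos 90° + i sin 90°)
= 729i


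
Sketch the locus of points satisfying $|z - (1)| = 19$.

|z - z0| = r describes a circle centered at z0 with radius r
Here z0 = 1 and r = 19
Locus: Circle centered at (1, 0) with radius 19


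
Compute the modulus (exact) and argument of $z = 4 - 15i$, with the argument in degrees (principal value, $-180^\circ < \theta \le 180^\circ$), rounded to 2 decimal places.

|z| = sqrt(4^2 + (-15)^2) = sqrt(241)
arg(z) = arctan(b/a) = arctan(-15/4) (quadrant-adjusted) = -75.07°


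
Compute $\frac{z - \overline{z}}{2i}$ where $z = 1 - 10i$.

z - conjugate(z) = 2bi
(z - conjugate(z))/(2i) = 2bi/(2i) = b = -10


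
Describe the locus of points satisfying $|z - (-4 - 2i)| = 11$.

|z - z0| = r describes a circle centered at z0 with radius r
Here z0 = -4 - 2i and r = 11
Locus: Circle centered at (-4, -2) with radius 11


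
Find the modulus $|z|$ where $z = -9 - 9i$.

|z| = sqrt(a^2 + b^2) = sqrt((-9)^2 + (-9)^2) = sqrt(162) = sqrt(162)


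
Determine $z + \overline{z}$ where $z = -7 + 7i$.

z + conjugate(z) = (a + bi) + (a - bi) = 2a
= 2 * (-7) = -14


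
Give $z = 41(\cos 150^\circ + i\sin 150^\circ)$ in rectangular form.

a = r cos θ = 41 * -sqrt(3)/2 = -41*sqrt(3)/2
b = r sin θ = 41 * 1/2 = 41/2
z = -41*sqrt(3)/2 + (41/2)i


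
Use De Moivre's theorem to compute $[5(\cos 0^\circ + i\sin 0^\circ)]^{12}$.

By De Moivre: z^n = r^n(cos(nθ) + i sin(nθ))
= 5^12(cos(12*0°) + i sin(12*0°))
= 244140625(cos 0° + i sin 0°)
= 244140625


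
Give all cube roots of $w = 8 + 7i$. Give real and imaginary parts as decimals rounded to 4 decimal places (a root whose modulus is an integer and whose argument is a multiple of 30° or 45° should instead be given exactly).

|w| = sqrt(113) ≈ 10.630146, arg(w) ≈ 41.185925°
Root modulus = sqrt(113)^(1/3) ≈ 2.198770
Root arguments: θ_k = (arg(w) + 360°k)/3 for k = 0, 1, ..., 2
Compute each root as (root modulus)(cos θ_k + i sin θ_k) using full-precision intermediates, then round to 4 decimal places.
Roots: 2.1360 + 0.5218i, -1.5199 + 1.5889i, -0.6161 - 2.1107i


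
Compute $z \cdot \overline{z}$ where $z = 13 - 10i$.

z * conjugate(z) = |z|^2 = a^2 + b^2
= 13^2 + (-10)^2 = 269


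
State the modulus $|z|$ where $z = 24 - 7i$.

|z| = sqrt(a^2 + b^2) = sqrt(24^2 + (-7)^2) = sqrt(625) = 25


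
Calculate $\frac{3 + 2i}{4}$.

Divisor is real, so divide each part by 4:
= 3/4 + (1/2)i


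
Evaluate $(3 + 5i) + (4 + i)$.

(3 + 4) + (5 + 1)i = 7 + 6i


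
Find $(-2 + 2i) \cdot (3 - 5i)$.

(a1*a2 - b1*b2) + (a1*b2 + b1*a2)i
= (-6 - (-10)) + (10 + 6)i
= 4 + 16i


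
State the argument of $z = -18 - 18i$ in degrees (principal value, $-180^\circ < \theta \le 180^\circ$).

θ = arctan(b/a) = arctan(-18/-18) (quadrant-adjusted) = -135°


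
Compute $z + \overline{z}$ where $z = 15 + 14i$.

z + conjugate(z) = (a + bi) + (a - bi) = 2a
= 2 * 15 = 30


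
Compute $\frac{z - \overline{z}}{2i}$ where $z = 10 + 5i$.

z - conjugate(z) = 2bi
(z - conjugate(z))/(2i) = 2bi/(2i) = b = 5


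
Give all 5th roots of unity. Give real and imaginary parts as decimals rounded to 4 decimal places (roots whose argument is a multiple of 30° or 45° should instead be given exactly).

ω_k = e^(2πik/5) = cos(2πk/5) + i sin(2πk/5) for k = 0, 1, ..., 4
Roots: 1, 0.3090 + 0.9511i, -0.8090 + 0.5878i, -0.8090 - 0.5878i, 0.3090 - 0.9511i


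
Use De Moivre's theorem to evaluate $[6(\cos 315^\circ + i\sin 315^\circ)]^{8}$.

By De Moivre: z^n = r^n(cos(nθ) + i sin(nθ))
= 6^8(cos(8*315°) + i sin(8*315°))
= 1679616(cos 0° + i sin 0°)
= 1679616


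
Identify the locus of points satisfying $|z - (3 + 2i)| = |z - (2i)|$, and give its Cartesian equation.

|z - z1| = |z - z2| means z is equidistant from z1 and z2,
i.e. the perpendicular bisector of the segment from (3, 2) to (0, 2) (midpoint (3/2, 2)).
With z = x + yi, square both sides:
(x - 3)^2 + (y - 2)^2 = (x - 0)^2 + (y - 2)^2
The x^2 and y^2 terms cancel: -6x + 0y = 4 - 13 = -9
Simplify: x = 3/2
Locus: Perpendicular bisector of the segment from (3, 2) to (0, 2): the line x = 3/2


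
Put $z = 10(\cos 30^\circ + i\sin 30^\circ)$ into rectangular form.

a = r cos θ = 10 * sqrt(3)/2 = 5*sqrt(3)
b = r sin θ = 10 * 1/2 = 5
z = 5*sqrt(3) + 5i


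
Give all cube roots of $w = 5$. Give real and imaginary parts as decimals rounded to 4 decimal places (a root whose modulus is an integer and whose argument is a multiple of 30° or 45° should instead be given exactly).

|w| = 5, arg(w) = 0°
Root modulus = 5^(1/3) ≈ 1.709976
Root arguments: θ_k = (0° + 360°k)/3 for k = 0, 1, ..., 2
Compute each root as (root modulus)(cos θ_k + i sin θ_k) using full-precision intermediates, then round to 4 decimal places.
Roots: 1.7100, -0.8550 + 1.4809i, -0.8550 - 1.4809i


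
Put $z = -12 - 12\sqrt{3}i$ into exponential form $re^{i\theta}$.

r = |z| = sqrt((-12)^2 + (-12*sqrt(3))^2) = sqrt(144 + 432) = sqrt(576) = 24
θ = arctan(b/a) = arctan(-20.7846/-12) (quadrant-adjusted) = -120° = -2π/3
z = 24e^(-i*2π/3)


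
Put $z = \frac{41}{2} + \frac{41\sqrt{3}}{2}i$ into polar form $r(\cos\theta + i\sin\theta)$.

r = |z| = sqrt(a^2 + b^2) = sqrt((41/2)^2 + (41*sqrt(3)/2)^2) = sqrt(1681/4 + 5043/4) = sqrt(1681) = 41
θ = arctan(b/a) = arctan(35.507/20.5) (quadrant-adjusted) = 60°
z = 41(cos 60° + i sin 60°)


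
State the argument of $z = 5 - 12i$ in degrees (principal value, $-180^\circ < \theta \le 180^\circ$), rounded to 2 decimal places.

θ = arctan(b/a) = arctan(-12/5) (quadrant-adjusted) = -67.38°


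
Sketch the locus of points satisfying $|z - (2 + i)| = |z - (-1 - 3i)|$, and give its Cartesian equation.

|z - z1| = |z - z2| means z is equidistant from z1 and z2,
i.e. the perpendicular bisector of the segment from (2, 1) to (-1, -3) (midpoint (1/2, -1)).
With z = x + yi, square both sides:
(x - 2)^2 + (y - 1)^2 = (x - (-1))^2 + (y - (-3))^2
The x^2 and y^2 terms cancel: -6x + (-8)y = 10 - 5 = 5
Simplify: 6x + 8y = -5
Locus: Perpendicular bisector of the segment from (2, 1) to (-1, -3): the line 6x + 8y = -5


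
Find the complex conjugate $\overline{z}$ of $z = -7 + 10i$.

If z = a + bi, then conjugate(z) = a - bi
conjugate(-7 + 10i) = -7 - 10i


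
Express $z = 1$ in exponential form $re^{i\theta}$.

r = |z| = sqrt((1)^2 + (0)^2) = sqrt(1 + 0) = sqrt(1) = 1
b = 0 and a > 0, so z lies on the positive real axis: θ = 0
z = 1e^(i*0) = 1


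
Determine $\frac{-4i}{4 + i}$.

Multiply numerator and denominator by conjugate (4 - i):
= (-4i)(4 - i) / (4^2 + 1^2)
= (-4 - 16i) / 17
= -4/17 - (16/17)i


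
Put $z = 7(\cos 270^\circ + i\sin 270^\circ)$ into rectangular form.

a = r cos θ = 7 * 0 = 0
b = r sin θ = 7 * -1 = -7
z = -7i


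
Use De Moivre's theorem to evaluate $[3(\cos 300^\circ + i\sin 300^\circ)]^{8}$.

By De Moivre: z^n = r^n(cos(nθ) + i sin(nθ))
= 3^8(cos(8*300°) + i sin(8*300°))
= 6561(cos 240° + i sin 240°)
= -6561/2 - (6561*sqrt(3)/2)i


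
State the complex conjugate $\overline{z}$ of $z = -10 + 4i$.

If z = a + bi, then conjugate(z) = a - bi
conjugate(-10 + 4i) = -10 - 4i


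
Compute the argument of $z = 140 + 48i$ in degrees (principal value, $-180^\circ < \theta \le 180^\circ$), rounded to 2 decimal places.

θ = arctan(b/a) = arctan(48/140) (quadrant-adjusted) = 18.92°


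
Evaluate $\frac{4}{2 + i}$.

Multiply numerator and denominator by conjugate (2 - i):
= (4)(2 - i) / (2^2 + 1^2)
= (8 - 4i) / 5
= 8/5 - (4/5)i


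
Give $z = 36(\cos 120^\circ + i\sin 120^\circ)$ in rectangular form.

a = r cos θ = 36 * -1/2 = -18
b = r sin θ = 36 * sqrt(3)/2 = 18*sqrt(3)
z = -18 + 18*sqrt(3)i


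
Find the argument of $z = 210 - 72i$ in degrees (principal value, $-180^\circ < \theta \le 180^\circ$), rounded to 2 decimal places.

θ = arctan(b/a) = arctan(-72/210) (quadrant-adjusted) = -18.92°


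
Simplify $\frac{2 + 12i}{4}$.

Divisor is real, so divide each part by 4:
= 1/2 + 3i


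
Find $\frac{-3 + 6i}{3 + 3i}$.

Multiply numerator and denominator by conjugate (3 - 3i):
= (-3 + 6i)(3 - 3i) / (3^2 + 3^2)
= (9 + 27i) / 18
Divide through by 9: (1 + 3i) / 2
= 1/2 + (3/2)i


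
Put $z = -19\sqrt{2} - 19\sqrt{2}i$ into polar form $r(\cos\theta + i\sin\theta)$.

r = |z| = sqrt(a^2 + b^2) = sqrt((-19*sqrt(2))^2 + (-19*sqrt(2))^2) = sqrt(722 + 722) = sqrt(1444) = 38
θ = arctan(b/a) = arctan(-26.8701/-26.8701) (quadrant-adjusted) = 225°
z = 38(cos 225° + i sin 225°)


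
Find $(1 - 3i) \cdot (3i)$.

(a1*a2 - b1*b2) + (a1*b2 + b1*a2)i
= (0 - (-9)) + (3 + 0)i
= 9 + 3i


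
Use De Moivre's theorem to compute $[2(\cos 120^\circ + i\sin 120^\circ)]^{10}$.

By De Moivre: z^n = r^n(cos(nθ) + i sin(nθ))
= 2^10(cos(10*120°) + i sin(10*120°))
= 1024(cos 120° + i sin 120°)
= -512 + 512*sqrt(3)i


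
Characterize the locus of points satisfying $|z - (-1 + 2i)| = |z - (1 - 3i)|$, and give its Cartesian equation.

|z - z1| = |z - z2| means z is equidistant from z1 and z2,
i.e. the perpendicular bisector of the segment from (-1, 2) to (1, -3) (midpoint (0, -1/2)).
With z = x + yi, square both sides:
(x - (-1))^2 + (y - 2)^2 = (x - 1)^2 + (y - (-3))^2
The x^2 and y^2 terms cancel: 4x + (-10)y = 10 - 5 = 5
Simplify: 4x - 10y = 5
Locus: Perpendicular bisector of the segment from (-1, 2) to (1, -3): the line 4x - 10y = 5


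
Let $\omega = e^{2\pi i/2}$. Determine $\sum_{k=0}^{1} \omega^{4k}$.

Since 2 divides 4, ω^4 = (ω^2)^2 = 1^2 = 1, so every term is 1.
Sum = 2 · 1 = 2


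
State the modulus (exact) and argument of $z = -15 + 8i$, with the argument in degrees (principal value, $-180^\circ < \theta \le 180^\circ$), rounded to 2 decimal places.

|z| = sqrt((-15)^2 + 8^2) = 17
arg(z) = arctan(b/a) = arctan(8/-15) (quadrant-adjusted) = 151.93°


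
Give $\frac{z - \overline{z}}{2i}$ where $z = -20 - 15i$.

z - conjugate(z) = 2bi
(z - conjugate(z))/(2i) = 2bi/(2i) = b = -15


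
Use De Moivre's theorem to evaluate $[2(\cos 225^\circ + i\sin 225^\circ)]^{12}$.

By De Moivre: z^n = r^n(cos(nθ) + i sin(nθ))
= 2^12(cos(12*225°) + i sin(12*225°))
= 4096(cos 180° + i sin 180°)
= -4096


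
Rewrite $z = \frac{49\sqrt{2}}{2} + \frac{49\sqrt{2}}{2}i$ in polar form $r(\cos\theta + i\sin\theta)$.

r = |z| = sqrt(a^2 + b^2) = sqrt((49*sqrt(2)/2)^2 + (49*sqrt(2)/2)^2) = sqrt(2401/2 + 2401/2) = sqrt(2401) = 49
θ = arctan(b/a) = arctan(34.6482/34.6482) (quadrant-adjusted) = 45°
z = 49(cos 45° + i sin 45°)


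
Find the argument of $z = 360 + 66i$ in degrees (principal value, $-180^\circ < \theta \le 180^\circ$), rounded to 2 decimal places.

θ = arctan(b/a) = arctan(66/360) (quadrant-adjusted) = 10.39°


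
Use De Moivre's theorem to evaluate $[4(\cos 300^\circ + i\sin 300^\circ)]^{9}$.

By De Moivre: z^n = r^n(cos(nθ) + i sin(nθ))
= 4^9(cos(9*300°) + i sin(9*300°))
= 262144(cos 180° + i sin 180°)
= -262144


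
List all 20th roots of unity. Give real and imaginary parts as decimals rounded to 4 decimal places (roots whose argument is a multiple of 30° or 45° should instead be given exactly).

ω_k = e^(2πik/20) = cos(2πk/20) + i sin(2πk/20) for k = 0, 1, ..., 19
Roots: 1, 0.9511 + 0.3090i, 0.8090 + 0.5878i, 0.5878 + 0.8090i, 0.3090 + 0.9511i, i, -0.3090 + 0.9511i, -0.5878 + 0.8090i, -0.8090 + 0.5878i, -0.9511 + 0.3090i, -1, -0.9511 - 0.3090i, -0.8090 - 0.5878i, -0.5878 - 0.8090i, -0.3090 - 0.9511i, -i, 0.3090 - 0.9511i, 0.5878 - 0.8090i, 0.8090 - 0.5878i, 0.9511 - 0.3090i


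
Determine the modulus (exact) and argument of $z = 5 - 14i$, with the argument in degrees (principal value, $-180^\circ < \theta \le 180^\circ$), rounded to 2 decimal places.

|z| = sqrt(5^2 + (-14)^2) = sqrt(221)
arg(z) = arctan(b/a) = arctan(-14/5) (quadrant-adjusted) = -70.35°


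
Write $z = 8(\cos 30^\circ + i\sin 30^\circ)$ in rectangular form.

a = r cos θ = 8 * sqrt(3)/2 = 4*sqrt(3)
b = r sin θ = 8 * 1/2 = 4
z = 4*sqrt(3) + 4i


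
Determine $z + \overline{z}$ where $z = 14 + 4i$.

z + conjugate(z) = (a + bi) + (a - bi) = 2a
= 2 * 14 = 28


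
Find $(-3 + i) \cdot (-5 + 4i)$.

(a1*a2 - b1*b2) + (a1*b2 + b1*a2)i
= (15 - 4) + (-12 + (-5))i
= 11 - 17i


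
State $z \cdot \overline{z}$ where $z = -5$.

z * conjugate(z) = |z|^2 = a^2 + b^2
= (-5)^2 + 0^2 = 25


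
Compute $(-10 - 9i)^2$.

(a + bi)^2 = a^2 - b^2 + 2abi
= (-10)^2 - (-9)^2 + 2*(-10)*(-9)i
= 19 + 180i


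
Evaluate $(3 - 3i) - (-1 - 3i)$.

(3 - (-1)) + (-3 - (-3))i = 4


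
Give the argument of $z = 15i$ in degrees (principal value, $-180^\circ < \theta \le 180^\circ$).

a = 0 and b > 0, so z lies on the positive imaginary axis: θ = 90°


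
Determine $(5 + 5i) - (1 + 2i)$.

(5 - 1) + (5 - 2)i = 4 + 3i


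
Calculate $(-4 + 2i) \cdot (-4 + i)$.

(a1*a2 - b1*b2) + (a1*b2 + b1*a2)i
= (16 - 2) + (-4 + (-8))i
= 14 - 12i


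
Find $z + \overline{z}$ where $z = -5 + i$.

z + conjugate(z) = (a + bi) + (a - bi) = 2a
= 2 * (-5) = -10


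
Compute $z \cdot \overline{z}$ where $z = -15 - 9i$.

z * conjugate(z) = |z|^2 = a^2 + b^2
= (-15)^2 + (-9)^2 = 306


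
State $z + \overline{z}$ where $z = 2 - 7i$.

z + conjugate(z) = (a + bi) + (a - bi) = 2a
= 2 * 2 = 4


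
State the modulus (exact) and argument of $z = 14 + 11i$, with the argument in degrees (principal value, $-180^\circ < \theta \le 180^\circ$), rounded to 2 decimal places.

|z| = sqrt(14^2 + 11^2) = sqrt(317)
arg(z) = arctan(b/a) = arctan(11/14) (quadrant-adjusted) = 38.16°


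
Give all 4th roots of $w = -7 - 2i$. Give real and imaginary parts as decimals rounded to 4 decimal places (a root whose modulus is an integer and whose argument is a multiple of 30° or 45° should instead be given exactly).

|w| = sqrt(53) ≈ 7.280110, arg(w) ≈ 195.945396°
Root modulus = sqrt(53)^(1/4) ≈ 1.642610
Root arguments: θ_k = (arg(w) + 360°k)/4 for k = 0, 1, ..., 3
Compute each root as (root modulus)(cos θ_k + i sin θ_k) using full-precision intermediates, then round to 4 decimal places.
Roots: 1.0779 + 1.2394i, -1.2394 + 1.0779i, -1.0779 - 1.2394i, 1.2394 - 1.0779i


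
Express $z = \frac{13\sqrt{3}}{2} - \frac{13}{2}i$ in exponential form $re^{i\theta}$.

r = |z| = sqrt((13*sqrt(3)/2)^2 + (-13/2)^2) = sqrt(507/4 + 169/4) = sqrt(169) = 13
θ = arctan(b/a) = arctan(-6.5/11.2583) (quadrant-adjusted) = -30° = -π/6
z = 13e^(-i*π/6)


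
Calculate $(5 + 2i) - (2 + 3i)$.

(5 - 2) + (2 - 3)i = 3 - i


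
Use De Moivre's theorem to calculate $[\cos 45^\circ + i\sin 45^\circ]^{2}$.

By De Moivre: z^n = r^n(cos(nθ) + i sin(nθ))
= 1^2(cos(2*45°) + i sin(2*45°))
= 1(cos 90° + i sin 90°)
= i


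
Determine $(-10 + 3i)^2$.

(a + bi)^2 = a^2 - b^2 + 2abi
= (-10)^2 - 3^2 + 2*(-10)*3i
= 91 - 60i


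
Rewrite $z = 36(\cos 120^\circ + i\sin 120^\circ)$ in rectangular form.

a = r cos θ = 36 * -1/2 = -18
b = r sin θ = 36 * sqrt(3)/2 = 18*sqrt(3)
z = -18 + 18*sqrt(3)i


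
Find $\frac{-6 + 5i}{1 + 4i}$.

Multiply numerator and denominator by conjugate (1 - 4i):
= (-6 + 5i)(1 - 4i) / (1^2 + 4^2)
= (14 + 29i) / 17
= 14/17 + (29/17)i


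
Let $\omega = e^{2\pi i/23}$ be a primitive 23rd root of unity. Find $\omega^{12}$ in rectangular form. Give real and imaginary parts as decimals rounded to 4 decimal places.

ω^12 = e^(2πi·12/23) = e^(i·24π/23)
= cos(24π/23) + i sin(24π/23)
= -0.9907 - 0.1362i


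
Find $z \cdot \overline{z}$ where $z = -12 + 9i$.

z * conjugate(z) = |z|^2 = a^2 + b^2
= (-12)^2 + 9^2 = 225


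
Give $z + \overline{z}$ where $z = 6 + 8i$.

z + conjugate(z) = (a + bi) + (a - bi) = 2a
= 2 * 6 = 12


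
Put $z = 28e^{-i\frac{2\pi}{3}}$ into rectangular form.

a = r cos θ = 28 * -1/2 = -14
b = r sin θ = 28 * -sqrt(3)/2 = -14*sqrt(3)
z = -14 - 14*sqrt(3)i


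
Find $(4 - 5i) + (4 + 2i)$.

(4 + 4) + (-5 + 2)i = 8 - 3i


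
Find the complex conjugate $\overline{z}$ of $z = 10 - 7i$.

If z = a + bi, then conjugate(z) = a - bi
conjugate(10 - 7i) = 10 + 7i


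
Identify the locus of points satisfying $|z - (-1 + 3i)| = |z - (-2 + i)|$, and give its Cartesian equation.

|z - z1| = |z - z2| means z is equidistant from z1 and z2,
i.e. the perpendicular bisector of the segment from (-1, 3) to (-2, 1) (midpoint (-3/2, 2)).
With z = x + yi, square both sides:
(x - (-1))^2 + (y - 3)^2 = (x - (-2))^2 + (y - 1)^2
The x^2 and y^2 terms cancel: -2x + (-4)y = 5 - 10 = -5
Simplify: 2x + 4y = 5
Locus: Perpendicular bisector of the segment from (-1, 3) to (-2, 1): the line 2x + 4y = 5


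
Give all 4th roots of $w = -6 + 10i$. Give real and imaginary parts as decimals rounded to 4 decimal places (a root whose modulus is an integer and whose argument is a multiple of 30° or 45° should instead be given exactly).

|w| = sqrt(136) ≈ 11.661904, arg(w) ≈ 120.963757°
Root modulus = sqrt(136)^(1/4) ≈ 1.847959
Root arguments: θ_k = (arg(w) + 360°k)/4 for k = 0, 1, ..., 3
Compute each root as (root modulus)(cos θ_k + i sin θ_k) using full-precision intermediates, then round to 4 decimal places.
Roots: 1.5965 + 0.9307i, -0.9307 + 1.5965i, -1.5965 - 0.9307i, 0.9307 - 1.5965i


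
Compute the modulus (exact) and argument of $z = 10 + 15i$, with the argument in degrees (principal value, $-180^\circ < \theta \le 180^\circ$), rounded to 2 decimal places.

|z| = sqrt(10^2 + 15^2) = sqrt(325)
arg(z) = arctan(b/a) = arctan(15/10) (quadrant-adjusted) = 56.31°


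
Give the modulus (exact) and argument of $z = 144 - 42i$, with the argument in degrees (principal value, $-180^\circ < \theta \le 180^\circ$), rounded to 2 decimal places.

|z| = sqrt(144^2 + (-42)^2) = 150
arg(z) = arctan(b/a) = arctan(-42/144) (quadrant-adjusted) = -16.26°


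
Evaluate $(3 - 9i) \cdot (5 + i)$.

(a1*a2 - b1*b2) + (a1*b2 + b1*a2)i
= (15 - (-9)) + (3 + (-45))i
= 24 - 42i


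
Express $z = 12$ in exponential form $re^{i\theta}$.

r = |z| = sqrt((12)^2 + (0)^2) = sqrt(144 + 0) = sqrt(144) = 12
b = 0 and a > 0, so z lies on the positive real axis: θ = 0
z = 12e^(i*0) = 12


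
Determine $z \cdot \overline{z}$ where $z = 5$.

z * conjugate(z) = |z|^2 = a^2 + b^2
= 5^2 + 0^2 = 25


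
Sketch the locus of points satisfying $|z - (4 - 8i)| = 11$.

|z - z0| = r describes a circle centered at z0 with radius r
Here z0 = 4 - 8i and r = 11
Locus: Circle centered at (4, -8) with radius 11


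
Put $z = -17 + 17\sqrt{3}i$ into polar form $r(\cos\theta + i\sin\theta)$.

r = |z| = sqrt(a^2 + b^2) = sqrt((-17)^2 + (17*sqrt(3))^2) = sqrt(289 + 867) = sqrt(1156) = 34
θ = arctan(b/a) = arctan(29.4449/-17) (quadrant-adjusted) = 120°
z = 34(cos 120° + i sin 120°)


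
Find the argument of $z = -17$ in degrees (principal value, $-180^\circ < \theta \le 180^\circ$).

b = 0 and a < 0, so z lies on the negative real axis: θ = 180°


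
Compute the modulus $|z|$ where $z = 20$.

|z| = sqrt(a^2 + b^2) = sqrt(20^2 + 0^2) = sqrt(400) = 20


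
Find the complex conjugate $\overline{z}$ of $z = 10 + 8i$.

If z = a + bi, then conjugate(z) = a - bi
conjugate(10 + 8i) = 10 - 8i


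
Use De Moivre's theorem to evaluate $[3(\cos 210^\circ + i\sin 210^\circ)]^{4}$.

By De Moivre: z^n = r^n(cos(nθ) + i sin(nθ))
= 3^4(cos(4*210°) + i sin(4*210°))
= 81(cos 120° + i sin 120°)
= -81/2 + (81*sqrt(3)/2)i


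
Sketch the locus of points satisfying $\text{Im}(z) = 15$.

Im(z) = y where z = x + yi; the equation y = 15 is satisfied by all points with that y-coordinate
Locus: Horizontal line y = 15


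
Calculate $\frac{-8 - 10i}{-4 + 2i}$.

Multiply numerator and denominator by conjugate (-4 - 2i):
= (-8 - 10i)(-4 - 2i) / ((-4)^2 + 2^2)
= (12 + 56i) / 20
Divide through by 4: (3 + 14i) / 5
= 3/5 + (14/5)i


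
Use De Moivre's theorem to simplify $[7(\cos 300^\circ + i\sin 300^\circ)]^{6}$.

By De Moivre: z^n = r^n(cos(nθ) + i sin(nθ))
= 7^6(cos(6*300°) + i sin(6*300°))
= 117649(cos 0° + i sin 0°)
= 117649


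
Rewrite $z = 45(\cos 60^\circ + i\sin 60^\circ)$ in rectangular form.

a = r cos θ = 45 * 1/2 = 45/2
b = r sin θ = 45 * sqrt(3)/2 = 45*sqrt(3)/2
z = 45/2 + (45*sqrt(3)/2)i


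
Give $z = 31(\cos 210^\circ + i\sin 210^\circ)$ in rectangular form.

a = r cos θ = 31 * -sqrt(3)/2 = -31*sqrt(3)/2
b = r sin θ = 31 * -1/2 = -31/2
z = -31*sqrt(3)/2 - (31/2)i


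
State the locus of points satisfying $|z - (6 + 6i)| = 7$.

|z - z0| = r describes a circle centered at z0 with radius r
Here z0 = 6 + 6i and r = 7
Locus: Circle centered at (6, 6) with radius 7


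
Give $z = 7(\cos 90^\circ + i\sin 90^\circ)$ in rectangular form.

a = r cos θ = 7 * 0 = 0
b = r sin θ = 7 * 1 = 7
z = 7i


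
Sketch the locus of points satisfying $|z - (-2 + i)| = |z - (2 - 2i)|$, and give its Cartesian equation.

|z - z1| = |z - z2| means z is equidistant from z1 and z2,
i.e. the perpendicular bisector of the segment from (-2, 1) to (2, -2) (midpoint (0, -1/2)).
With z = x + yi, square both sides:
(x - (-2))^2 + (y - 1)^2 = (x - 2)^2 + (y - (-2))^2
The x^2 and y^2 terms cancel: 8x + (-6)y = 8 - 5 = 3
Simplify: 8x - 6y = 3
Locus: Perpendicular bisector of the segment from (-2, 1) to (2, -2): the line 8x - 6y = 3


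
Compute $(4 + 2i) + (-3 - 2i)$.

(4 + (-3)) + (2 + (-2))i = 1


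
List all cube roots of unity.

ω_k = e^(2πik/3) = cos(2πk/3) + i sin(2πk/3) for k = 0, 1, ..., 2
Roots: 1, -1/2 + (sqrt(3)/2)i, -1/2 - (sqrt(3)/2)i


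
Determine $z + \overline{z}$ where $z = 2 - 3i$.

z + conjugate(z) = (a + bi) + (a - bi) = 2a
= 2 * 2 = 4


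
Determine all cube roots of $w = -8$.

|w| = 8, arg(w) = 180°
Root modulus = 8^(1/3) = 2
Root arguments: θ_k = (180° + 360°k)/3 for k = 0, 1, ..., 2
Roots: 1 + sqrt(3)i, -2, 1 - sqrt(3)i


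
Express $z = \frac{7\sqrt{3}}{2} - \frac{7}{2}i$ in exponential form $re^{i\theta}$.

r = |z| = sqrt((7*sqrt(3)/2)^2 + (-7/2)^2) = sqrt(147/4 + 49/4) = sqrt(49) = 7
θ = arctan(b/a) = arctan(-3.5/6.0622) (quadrant-adjusted) = -30° = -π/6
z = 7e^(-i*π/6)


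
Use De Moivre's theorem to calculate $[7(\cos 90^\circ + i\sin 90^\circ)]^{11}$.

By De Moivre: z^n = r^n(cos(nθ) + i sin(nθ))
= 7^11(cos(11*90°) + i sin(11*90°))
= 1977326743(cos 270° + i sin 270°)
= -1977326743i


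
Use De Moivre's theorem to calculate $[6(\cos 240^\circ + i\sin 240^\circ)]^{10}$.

By De Moivre: z^n = r^n(cos(nθ) + i sin(nθ))
= 6^10(cos(10*240°) + i sin(10*240°))
= 60466176(cos 240° + i sin 240°)
= -30233088 - 30233088*sqrt(3)i


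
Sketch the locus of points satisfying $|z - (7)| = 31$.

|z - z0| = r describes a circle centered at z0 with radius r
Here z0 = 7 and r = 31
Locus: Circle centered at (7, 0) with radius 31


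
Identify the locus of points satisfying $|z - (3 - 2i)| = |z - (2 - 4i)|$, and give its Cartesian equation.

|z - z1| = |z - z2| means z is equidistant from z1 and z2,
i.e. the perpendicular bisector of the segment from (3, -2) to (2, -4) (midpoint (5/2, -3)).
With z = x + yi, square both sides:
(x - 3)^2 + (y - (-2))^2 = (x - 2)^2 + (y - (-4))^2
The x^2 and y^2 terms cancel: -2x + (-4)y = 20 - 13 = 7
Simplify: 2x + 4y = -7
Locus: Perpendicular bisector of the segment from (3, -2) to (2, -4): the line 2x + 4y = -7


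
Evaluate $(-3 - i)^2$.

(a + bi)^2 = a^2 - b^2 + 2abi
= (-3)^2 - (-1)^2 + 2*(-3)*(-1)i
= 8 + 6i


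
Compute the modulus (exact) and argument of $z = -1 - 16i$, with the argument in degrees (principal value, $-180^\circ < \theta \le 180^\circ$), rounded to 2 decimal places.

|z| = sqrt((-1)^2 + (-16)^2) = sqrt(257)
arg(z) = arctan(b/a) = arctan(-16/-1) (quadrant-adjusted) = -93.58°
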